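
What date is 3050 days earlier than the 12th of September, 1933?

May 7, 1925

−365 (one year) → Sep 12, 1932 (2685 left).
−366 (one year; includes Feb 29, 1932) → Sep 12, 1931 (2319 left).
−365 (one year) → Sep 12, 1930 (1954 left).
−365 (one year) → Sep 12, 1929 (1589 left).
−365 (one year) → Sep 12, 1928 (1224 left).
−366 (one year; includes Feb 29, 1928) → Sep 12, 1927 (858 left).
−365 (one year) → Sep 12, 1926 (493 left).
−365 (one year) → Sep 12, 1925 (128 left).
−12 → Aug 31, 1925 (end of Aug, 31 days; 116 left).
−31 → Jul 31, 1925 (end of Jul, 31 days; 85 left).
−31 → Jun 30, 1925 (end of Jun, 30 days; 54 left).
−30 → May 31, 1925 (end of May, 31 days; 24 left).
−24 → May 7, 1925.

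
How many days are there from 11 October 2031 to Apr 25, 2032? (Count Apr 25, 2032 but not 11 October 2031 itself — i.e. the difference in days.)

Oct 11, 2031 → Nov 11, 2031: 31 days (October has 31).
Nov 11, 2031 → Dec 11, 2031: 30 days (November has 30).
Dec 11, 2031 → Jan 11, 2032: 31 days (December has 31).
Jan 11, 2032 → Feb 11, 2032: 31 days (January has 31).
Feb 11, 2032 → Mar 11, 2032: 29 days (February has 29).
Mar 11, 2032 → Apr 11, 2032: 31 days (March has 31).
Apr 11, 2032 → Apr 25, 2032: 14 days.
Total: 197 days.

197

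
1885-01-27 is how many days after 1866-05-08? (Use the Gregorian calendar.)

6839

May 8, 1866 → May 8, 1867: 365 days.
May 8, 1867 → May 8, 1868: 366 days (Feb 29, 1868 is in that span).
May 8, 1868 → May 8, 1869: 365 days.
May 8, 1869 → May 8, 1870: 365 days.
May 8, 1870 → May 8, 1871: 365 days.
May 8, 1871 → May 8, 1872: 366 days (Feb 29, 1872 is in that span).
May 8, 1872 → May 8, 1873: 365 days.
May 8, 1873 → May 8, 1874: 365 days.
May 8, 1874 → May 8, 1875: 365 days.
May 8, 1875 → May 8, 1876: 366 days (Feb 29, 1876 is in that span).
May 8, 1876 → May 8, 1877: 365 days.
May 8, 1877 → May 8, 1878: 365 days.
May 8, 1878 → May 8, 1879: 365 days.
May 8, 1879 → May 8, 1880: 366 days (Feb 29, 1880 is in that span).
May 8, 1880 → May 8, 1881: 365 days.
May 8, 1881 → May 8, 1882: 365 days.
May 8, 1882 → May 8, 1883: 365 days.
May 8, 1883 → May 8, 1884: 366 days (Feb 29, 1884 is in that span).
May 8, 1884 → Jun 8, 1884: 31 days (May has 31).
Jun 8, 1884 → Jul 8, 1884: 30 days (June has 30).
Jul 8, 1884 → Aug 8, 1884: 31 days (July has 31).
Aug 8, 1884 → Sep 8, 1884: 31 days (August has 31).
Sep 8, 1884 → Oct 8, 1884: 30 days (September has 30).
Oct 8, 1884 → Nov 8, 1884: 31 days (October has 31).
Nov 8, 1884 → Dec 8, 1884: 30 days (November has 30).
Dec 8, 1884 → Jan 8, 1885: 31 days (December has 31).
Jan 8, 1885 → Jan 27, 1885: 19 days.
Total: 6839 days.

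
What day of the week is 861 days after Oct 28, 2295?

Oct 28, 2295 is a Monday.
861 mod 7 = 0, so 861 days after a Monday is Monday + 0 = Monday.

Monday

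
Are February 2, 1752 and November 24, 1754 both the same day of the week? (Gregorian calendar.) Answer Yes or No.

From Feb 2, 1752 to Nov 24, 1754 is 1026 days.
1026 mod 7 = 4, so they are different weekdays.
(Feb 2, 1752 is a Wednesday; Nov 24, 1754 is a Sunday.)

No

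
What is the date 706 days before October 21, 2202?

−365 (one year) → Oct 21, 2201 (341 left).
−21 → Sep 30, 2201 (end of Sep, 30 days; 320 left).
−30 → Aug 31, 2201 (end of Aug, 31 days; 290 left).
−31 → Jul 31, 2201 (end of Jul, 31 days; 259 left).
−31 → Jun 30, 2201 (end of Jun, 30 days; 228 left).
−30 → May 31, 2201 (end of May, 31 days; 198 left).
−31 → Apr 30, 2201 (end of Apr, 30 days; 167 left).
−30 → Mar 31, 2201 (end of Mar, 31 days; 137 left).
−31 → Feb 28, 2201 (end of Feb, 28 days; 106 left).
−28 → Jan 31, 2201 (end of Jan, 31 days; 78 left).
−31 → Dec 31, 2200 (end of Dec, 31 days; 47 left).
−31 → Nov 30, 2200 (end of Nov, 30 days; 16 left).
−16 → Nov 14, 2200.

November 14, 2200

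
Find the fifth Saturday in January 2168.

January 30, 2168

January 1, 2168 is a Friday.
The first Saturday is therefore January 2 (1 days later).
The fifth Saturday is 2 + 4×7 = January 30.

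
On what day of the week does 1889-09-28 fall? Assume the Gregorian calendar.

January 1, 1889 is a Tuesday.
Jan 1, 1889 → Feb 1, 1889: 31 days (January has 31).
Feb 1, 1889 → Mar 1, 1889: 28 days (February has 28).
Mar 1, 1889 → Apr 1, 1889: 31 days (March has 31).
Apr 1, 1889 → May 1, 1889: 30 days (April has 30).
May 1, 1889 → Jun 1, 1889: 31 days (May has 31).
Jun 1, 1889 → Jul 1, 1889: 30 days (June has 30).
Jul 1, 1889 → Aug 1, 1889: 31 days (July has 31).
Aug 1, 1889 → Sep 1, 1889: 31 days (August has 31).
Sep 1, 1889 → Sep 28, 1889: 27 days.
Total: 270 days.
270 mod 7 = 4, so Tuesday + 4 = Saturday.

Saturday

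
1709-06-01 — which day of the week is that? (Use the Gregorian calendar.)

Saturday

Doomsday rule: the anchor day for the 1700s is Sunday. For year 09: 9÷12 = 0 r 9, and 9÷4 = 2, so 0+9+2 = 11.
Sunday + 11 ≡ Thursday — that's 1709's doomsday.
In June the doomsday date is Jun 6.
Jun 1 is 5 days before Jun 6; 5 mod 7 = 5, so Thursday − 5 = Saturday.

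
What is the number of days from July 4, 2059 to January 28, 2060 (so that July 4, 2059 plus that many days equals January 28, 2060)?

Jul 4, 2059 → Aug 4, 2059: 31 days (July has 31).
Aug 4, 2059 → Sep 4, 2059: 31 days (August has 31).
Sep 4, 2059 → Oct 4, 2059: 30 days (September has 30).
Oct 4, 2059 → Nov 4, 2059: 31 days (October has 31).
Nov 4, 2059 → Dec 4, 2059: 30 days (November has 30).
Dec 4, 2059 → Jan 4, 2060: 31 days (December has 31).
Jan 4, 2060 → Jan 28, 2060: 24 days.
Total: 208 days.

208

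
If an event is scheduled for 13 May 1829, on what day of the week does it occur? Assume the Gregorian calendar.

January 1, 1829 is a Thursday.
Jan 1, 1829 → Feb 1, 1829: 31 days (January has 31).
Feb 1, 1829 → Mar 1, 1829: 28 days (February has 28).
Mar 1, 1829 → Apr 1, 1829: 31 days (March has 31).
Apr 1, 1829 → May 1, 1829: 30 days (April has 30).
May 1, 1829 → May 13, 1829: 12 days.
Total: 132 days.
132 mod 7 = 6, so Thursday + 6 = Wednesday.

Wednesday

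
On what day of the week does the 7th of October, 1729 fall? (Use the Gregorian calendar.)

Friday

Doomsday rule: the anchor day for the 1700s is Sunday. For year 29: 29÷12 = 2 r 5, and 5÷4 = 1, so 2+5+1 = 8.
Sunday + 8 ≡ Monday — that's 1729's doomsday.
In October the doomsday date is Oct 10.
Oct 7 is 3 days before Oct 10; 3 mod 7 = 3, so Monday − 3 = Friday.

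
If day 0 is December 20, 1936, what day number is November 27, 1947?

Dec 20, 1936 → Dec 20, 1937: 365 days.
Dec 20, 1937 → Dec 20, 1938: 365 days.
Dec 20, 1938 → Dec 20, 1939: 365 days.
Dec 20, 1939 → Dec 20, 1940: 366 days (Feb 29, 1940 is in that span).
Dec 20, 1940 → Dec 20, 1941: 365 days.
Dec 20, 1941 → Dec 20, 1942: 365 days.
Dec 20, 1942 → Dec 20, 1943: 365 days.
Dec 20, 1943 → Dec 20, 1944: 366 days (Feb 29, 1944 is in that span).
Dec 20, 1944 → Dec 20, 1945: 365 days.
Dec 20, 1945 → Dec 20, 1946: 365 days.
Dec 20, 1946 → Jan 20, 1947: 31 days (December has 31).
Jan 20, 1947 → Feb 20, 1947: 31 days (January has 31).
Feb 20, 1947 → Mar 20, 1947: 28 days (February has 28).
Mar 20, 1947 → Apr 20, 1947: 31 days (March has 31).
Apr 20, 1947 → May 20, 1947: 30 days (April has 30).
May 20, 1947 → Jun 20, 1947: 31 days (May has 31).
Jun 20, 1947 → Jul 20, 1947: 30 days (June has 30).
Jul 20, 1947 → Aug 20, 1947: 31 days (July has 31).
Aug 20, 1947 → Sep 20, 1947: 31 days (August has 31).
Sep 20, 1947 → Oct 20, 1947: 30 days (September has 30).
Oct 20, 1947 → Nov 20, 1947: 31 days (October has 31).
Nov 20, 1947 → Nov 27, 1947: 7 days.
Total: 3994 days.

3994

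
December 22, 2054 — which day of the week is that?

Tuesday

Doomsday rule: the anchor day for the 2000s is Tuesday. For year 54: 54÷12 = 4 r 6, and 6÷4 = 1, so 4+6+1 = 11.
Tuesday + 11 ≡ Saturday — that's 2054's doomsday.
In December the doomsday date is Dec 12.
Dec 22 is 10 days after Dec 12; 10 mod 7 = 3, so Saturday + 3 = Tuesday.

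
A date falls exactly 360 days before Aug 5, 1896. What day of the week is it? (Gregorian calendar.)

First find the weekday of Aug 5, 1896. Doomsday rule: the anchor day for the 1800s is Friday. For year 96: 96÷12 = 8 r 0, and 0÷4 = 0, so 8+0+0 = 8.
Friday + 8 ≡ Saturday — that's 1896's doomsday.
In August the doomsday date is Aug 8.
Aug 5 is 3 days before Aug 8; 3 mod 7 = 3, so Saturday − 3 = Wednesday.
360 mod 7 = 3, so 360 days before a Wednesday is Wednesday − 3 = Sunday.

Sunday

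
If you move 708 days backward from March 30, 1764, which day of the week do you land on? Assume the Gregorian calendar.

First find the weekday of Mar 30, 1764. Doomsday rule: the anchor day for the 1700s is Sunday. For year 64: 64÷12 = 5 r 4, and 4÷4 = 1, so 5+4+1 = 10.
Sunday + 10 ≡ Wednesday — that's 1764's doomsday.
In March the doomsday date is Mar 14.
Mar 30 is 16 days after Mar 14; 16 mod 7 = 2, so Wednesday + 2 = Friday.
708 mod 7 = 1, so 708 days before a Friday is Friday − 1 = Thursday.

Thursday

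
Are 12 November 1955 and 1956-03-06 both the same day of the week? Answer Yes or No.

No

From Nov 12, 1955 to Mar 6, 1956 is 115 days.
115 mod 7 = 3, so they are different weekdays.
(Nov 12, 1955 is a Saturday; Mar 6, 1956 is a Tuesday.)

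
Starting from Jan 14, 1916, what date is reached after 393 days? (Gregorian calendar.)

February 10, 1917

Jan has 31 days: +18 → Feb 1, 1916 (375 left).
Feb has 29 days: +29 → Mar 1, 1916 (346 left).
Mar has 31 days: +31 → Apr 1, 1916 (315 left).
Apr has 30 days: +30 → May 1, 1916 (285 left).
May has 31 days: +31 → Jun 1, 1916 (254 left).
Jun has 30 days: +30 → Jul 1, 1916 (224 left).
Jul has 31 days: +31 → Aug 1, 1916 (193 left).
Aug has 31 days: +31 → Sep 1, 1916 (162 left).
Sep has 30 days: +30 → Oct 1, 1916 (132 left).
Oct has 31 days: +31 → Nov 1, 1916 (101 left).
Nov has 30 days: +30 → Dec 1, 1916 (71 left).
Dec has 31 days: +31 → Jan 1, 1917 (40 left).
Jan has 31 days: +31 → Feb 1, 1917 (9 left).
+9 → Feb 10, 1917.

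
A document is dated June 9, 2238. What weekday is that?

Doomsday rule: the anchor day for the 2200s is Friday. For year 38: 38÷12 = 3 r 2, and 2÷4 = 0, so 3+2+0 = 5.
Friday + 5 ≡ Wednesday — that's 2238's doomsday.
In June the doomsday date is Jun 6.
Jun 9 is 3 days after Jun 6; 3 mod 7 = 3, so Wednesday + 3 = Saturday.

Saturday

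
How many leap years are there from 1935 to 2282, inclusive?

85

Multiples of 4 in [1935,2282]: 87.
Of those, multiples of 100: 3 (not leap unless ÷400).
Multiples of 400: 1.
Leap years = 87 − 3 + 1 = 85.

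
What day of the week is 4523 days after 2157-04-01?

Apr 1, 2157 is a Friday.
4523 mod 7 = 1, so 4523 days after a Friday is Friday + 1 = Saturday.

Saturday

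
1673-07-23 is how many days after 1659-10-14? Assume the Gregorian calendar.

Oct 14, 1659 → Oct 14, 1660: 366 days (Feb 29, 1660 is in that span).
Oct 14, 1660 → Oct 14, 1661: 365 days.
Oct 14, 1661 → Oct 14, 1662: 365 days.
Oct 14, 1662 → Oct 14, 1663: 365 days.
Oct 14, 1663 → Oct 14, 1664: 366 days (Feb 29, 1664 is in that span).
Oct 14, 1664 → Oct 14, 1665: 365 days.
Oct 14, 1665 → Oct 14, 1666: 365 days.
Oct 14, 1666 → Oct 14, 1667: 365 days.
Oct 14, 1667 → Oct 14, 1668: 366 days (Feb 29, 1668 is in that span).
Oct 14, 1668 → Oct 14, 1669: 365 days.
Oct 14, 1669 → Oct 14, 1670: 365 days.
Oct 14, 1670 → Oct 14, 1671: 365 days.
Oct 14, 1671 → Oct 14, 1672: 366 days (Feb 29, 1672 is in that span).
Oct 14, 1672 → Nov 14, 1672: 31 days (October has 31).
Nov 14, 1672 → Dec 14, 1672: 30 days (November has 30).
Dec 14, 1672 → Jan 14, 1673: 31 days (December has 31).
Jan 14, 1673 → Feb 14, 1673: 31 days (January has 31).
Feb 14, 1673 → Mar 14, 1673: 28 days (February has 28).
Mar 14, 1673 → Apr 14, 1673: 31 days (March has 31).
Apr 14, 1673 → May 14, 1673: 30 days (April has 30).
May 14, 1673 → Jun 14, 1673: 31 days (May has 31).
Jun 14, 1673 → Jul 14, 1673: 30 days (June has 30).
Jul 14, 1673 → Jul 23, 1673: 9 days.
Total: 5031 days.

5031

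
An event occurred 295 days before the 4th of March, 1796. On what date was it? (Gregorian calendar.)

May 14, 1795

−4 → Feb 29, 1796 (end of Feb, 29 days; 291 left).
−29 → Jan 31, 1796 (end of Jan, 31 days; 262 left).
−31 → Dec 31, 1795 (end of Dec, 31 days; 231 left).
−31 → Nov 30, 1795 (end of Nov, 30 days; 200 left).
−30 → Oct 31, 1795 (end of Oct, 31 days; 170 left).
−31 → Sep 30, 1795 (end of Sep, 30 days; 139 left).
−30 → Aug 31, 1795 (end of Aug, 31 days; 109 left).
−31 → Jul 31, 1795 (end of Jul, 31 days; 78 left).
−31 → Jun 30, 1795 (end of Jun, 30 days; 47 left).
−30 → May 31, 1795 (end of May, 31 days; 17 left).
−17 → May 14, 1795.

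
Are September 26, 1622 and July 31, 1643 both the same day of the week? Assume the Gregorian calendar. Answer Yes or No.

From Sep 26, 1622 to Jul 31, 1643 is 7613 days.
7613 mod 7 = 4, so they are different weekdays.
(Sep 26, 1622 is a Monday; Jul 31, 1643 is a Friday.)

No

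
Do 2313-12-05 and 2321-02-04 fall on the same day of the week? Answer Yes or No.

From Dec 5, 2313 to Feb 4, 2321 is 2618 days.
2618 mod 7 = 0, so they are the same weekday.
(Dec 5, 2313 is a Friday; Feb 4, 2321 is a Friday.)

Yes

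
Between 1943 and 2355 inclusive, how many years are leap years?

100

Multiples of 4 in [1943,2355]: 103.
Of those, multiples of 100: 4 (not leap unless ÷400).
Multiples of 400: 1.
Leap years = 103 − 4 + 1 = 100.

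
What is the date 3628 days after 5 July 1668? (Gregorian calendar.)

June 11, 1678

+365 (one year) → Jul 5, 1669 (3263 left).
+365 (one year) → Jul 5, 1670 (2898 left).
+365 (one year) → Jul 5, 1671 (2533 left).
+366 (one year; includes Feb 29, 1672) → Jul 5, 1672 (2167 left).
+365 (one year) → Jul 5, 1673 (1802 left).
+365 (one year) → Jul 5, 1674 (1437 left).
+365 (one year) → Jul 5, 1675 (1072 left).
+366 (one year; includes Feb 29, 1676) → Jul 5, 1676 (706 left).
+365 (one year) → Jul 5, 1677 (341 left).
Jul has 31 days: +27 → Aug 1, 1677 (314 left).
Aug has 31 days: +31 → Sep 1, 1677 (283 left).
Sep has 30 days: +30 → Oct 1, 1677 (253 left).
Oct has 31 days: +31 → Nov 1, 1677 (222 left).
Nov has 30 days: +30 → Dec 1, 1677 (192 left).
Dec has 31 days: +31 → Jan 1, 1678 (161 left).
Jan has 31 days: +31 → Feb 1, 1678 (130 left).
Feb has 28 days: +28 → Mar 1, 1678 (102 left).
Mar has 31 days: +31 → Apr 1, 1678 (71 left).
Apr has 30 days: +30 → May 1, 1678 (41 left).
May has 31 days: +31 → Jun 1, 1678 (10 left).
+10 → Jun 11, 1678.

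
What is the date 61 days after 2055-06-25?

August 25, 2055

Jun has 30 days: +6 → Jul 1, 2055 (55 left).
Jul has 31 days: +31 → Aug 1, 2055 (24 left).
+24 → Aug 25, 2055.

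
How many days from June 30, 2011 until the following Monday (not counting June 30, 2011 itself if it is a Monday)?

Jun 30, 2011 is a Thursday.
From Thursday to the next Monday is 4 days.

4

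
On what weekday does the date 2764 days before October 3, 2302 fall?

Saturday

Oct 3, 2302 is a Friday.
2764 mod 7 = 6, so 2764 days before a Friday is Friday − 6 = Saturday.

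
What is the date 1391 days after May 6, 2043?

+366 (one year; includes Feb 29, 2044) → May 6, 2044 (1025 left).
+365 (one year) → May 6, 2045 (660 left).
+365 (one year) → May 6, 2046 (295 left).
May has 31 days: +26 → Jun 1, 2046 (269 left).
Jun has 30 days: +30 → Jul 1, 2046 (239 left).
Jul has 31 days: +31 → Aug 1, 2046 (208 left).
Aug has 31 days: +31 → Sep 1, 2046 (177 left).
Sep has 30 days: +30 → Oct 1, 2046 (147 left).
Oct has 31 days: +31 → Nov 1, 2046 (116 left).
Nov has 30 days: +30 → Dec 1, 2046 (86 left).
Dec has 31 days: +31 → Jan 1, 2047 (55 left).
Jan has 31 days: +31 → Feb 1, 2047 (24 left).
+24 → Feb 25, 2047.

February 25, 2047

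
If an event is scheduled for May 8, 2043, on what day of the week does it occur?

Friday

January 1, 2043 is a Thursday.
Jan 1, 2043 → Feb 1, 2043: 31 days (January has 31).
Feb 1, 2043 → Mar 1, 2043: 28 days (February has 28).
Mar 1, 2043 → Apr 1, 2043: 31 days (March has 31).
Apr 1, 2043 → May 1, 2043: 30 days (April has 30).
May 1, 2043 → May 8, 2043: 7 days.
Total: 127 days.
127 mod 7 = 1, so Thursday + 1 = Friday.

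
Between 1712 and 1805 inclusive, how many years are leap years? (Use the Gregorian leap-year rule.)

23

Multiples of 4 in [1712,1805]: 24.
Of those, multiples of 100: 1 (not leap unless ÷400).
Multiples of 400: 0.
Leap years = 24 − 1 + 0 = 23.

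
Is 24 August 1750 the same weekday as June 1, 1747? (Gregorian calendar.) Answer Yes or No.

From Jun 1, 1747 to Aug 24, 1750 is 1180 days.
1180 mod 7 = 4, so they are different weekdays.
(Jun 1, 1747 is a Thursday; Aug 24, 1750 is a Monday.)

No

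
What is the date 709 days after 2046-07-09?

+365 (one year) → Jul 9, 2047 (344 left).
Jul has 31 days: +23 → Aug 1, 2047 (321 left).
Aug has 31 days: +31 → Sep 1, 2047 (290 left).
Sep has 30 days: +30 → Oct 1, 2047 (260 left).
Oct has 31 days: +31 → Nov 1, 2047 (229 left).
Nov has 30 days: +30 → Dec 1, 2047 (199 left).
Dec has 31 days: +31 → Jan 1, 2048 (168 left).
Jan has 31 days: +31 → Feb 1, 2048 (137 left).
Feb has 29 days: +29 → Mar 1, 2048 (108 left).
Mar has 31 days: +31 → Apr 1, 2048 (77 left).
Apr has 30 days: +30 → May 1, 2048 (47 left).
May has 31 days: +31 → Jun 1, 2048 (16 left).
+16 → Jun 17, 2048.

June 17, 2048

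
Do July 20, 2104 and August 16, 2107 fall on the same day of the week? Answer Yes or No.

From Jul 20, 2104 to Aug 16, 2107 is 1122 days.
1122 mod 7 = 2, so they are different weekdays.
(Jul 20, 2104 is a Sunday; Aug 16, 2107 is a Tuesday.)

No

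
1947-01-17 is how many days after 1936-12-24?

3676

Dec 24, 1936 → Dec 24, 1937: 365 days.
Dec 24, 1937 → Dec 24, 1938: 365 days.
Dec 24, 1938 → Dec 24, 1939: 365 days.
Dec 24, 1939 → Dec 24, 1940: 366 days (Feb 29, 1940 is in that span).
Dec 24, 1940 → Dec 24, 1941: 365 days.
Dec 24, 1941 → Dec 24, 1942: 365 days.
Dec 24, 1942 → Dec 24, 1943: 365 days.
Dec 24, 1943 → Dec 24, 1944: 366 days (Feb 29, 1944 is in that span).
Dec 24, 1944 → Dec 24, 1945: 365 days.
Dec 24, 1945 → Jan 24, 1946: 31 days (December has 31).
Jan 24, 1946 → Feb 24, 1946: 31 days (January has 31).
Feb 24, 1946 → Mar 24, 1946: 28 days (February has 28).
Mar 24, 1946 → Apr 24, 1946: 31 days (March has 31).
Apr 24, 1946 → May 24, 1946: 30 days (April has 30).
May 24, 1946 → Jun 24, 1946: 31 days (May has 31).
Jun 24, 1946 → Jul 24, 1946: 30 days (June has 30).
Jul 24, 1946 → Aug 24, 1946: 31 days (July has 31).
Aug 24, 1946 → Sep 24, 1946: 31 days (August has 31).
Sep 24, 1946 → Oct 24, 1946: 30 days (September has 30).
Oct 24, 1946 → Nov 24, 1946: 31 days (October has 31).
Nov 24, 1946 → Dec 24, 1946: 30 days (November has 30).
Dec 24, 1946 → Jan 17, 1947: 24 days.
Total: 3676 days.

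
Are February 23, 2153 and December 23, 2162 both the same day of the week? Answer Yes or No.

No

From Feb 23, 2153 to Dec 23, 2162 is 3590 days.
3590 mod 7 = 6, so they are different weekdays.
(Feb 23, 2153 is a Friday; Dec 23, 2162 is a Thursday.)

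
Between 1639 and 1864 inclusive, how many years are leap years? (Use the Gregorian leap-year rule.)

Multiples of 4 in [1639,1864]: 57.
Of those, multiples of 100: 2 (not leap unless ÷400).
Multiples of 400: 0.
Leap years = 57 − 2 + 0 = 55.

55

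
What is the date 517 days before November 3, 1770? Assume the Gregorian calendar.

−365 (one year) → Nov 3, 1769 (152 left).
−3 → Oct 31, 1769 (end of Oct, 31 days; 149 left).
−31 → Sep 30, 1769 (end of Sep, 30 days; 118 left).
−30 → Aug 31, 1769 (end of Aug, 31 days; 88 left).
−31 → Jul 31, 1769 (end of Jul, 31 days; 57 left).
−31 → Jun 30, 1769 (end of Jun, 30 days; 26 left).
−26 → Jun 4, 1769.

June 4, 1769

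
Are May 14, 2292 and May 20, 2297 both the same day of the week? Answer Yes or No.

From May 14, 2292 to May 20, 2297 is 1832 days.
1832 mod 7 = 5, so they are different weekdays.
(May 14, 2292 is a Saturday; May 20, 2297 is a Thursday.)

No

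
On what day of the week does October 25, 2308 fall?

Doomsday rule: the anchor day for the 2300s is Wednesday. For year 08: 8÷12 = 0 r 8, and 8÷4 = 2, so 0+8+2 = 10.
Wednesday + 10 ≡ Saturday — that's 2308's doomsday.
In October the doomsday date is Oct 10.
Oct 25 is 15 days after Oct 10; 15 mod 7 = 1, so Saturday + 1 = Sunday.

Sunday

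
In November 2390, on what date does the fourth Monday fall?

November 1, 2390 is a Thursday.
The first Monday is therefore November 5 (4 days later).
The fourth Monday is 5 + 3×7 = November 26.

November 26, 2390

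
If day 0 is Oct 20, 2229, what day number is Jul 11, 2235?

Oct 20, 2229 → Oct 20, 2230: 365 days.
Oct 20, 2230 → Oct 20, 2231: 365 days.
Oct 20, 2231 → Oct 20, 2232: 366 days (Feb 29, 2232 is in that span).
Oct 20, 2232 → Oct 20, 2233: 365 days.
Oct 20, 2233 → Oct 20, 2234: 365 days.
Oct 20, 2234 → Nov 20, 2234: 31 days (October has 31).
Nov 20, 2234 → Dec 20, 2234: 30 days (November has 30).
Dec 20, 2234 → Jan 20, 2235: 31 days (December has 31).
Jan 20, 2235 → Feb 20, 2235: 31 days (January has 31).
Feb 20, 2235 → Mar 20, 2235: 28 days (February has 28).
Mar 20, 2235 → Apr 20, 2235: 31 days (March has 31).
Apr 20, 2235 → May 20, 2235: 30 days (April has 30).
May 20, 2235 → Jun 20, 2235: 31 days (May has 31).
Jun 20, 2235 → Jul 11, 2235: 21 days.
Total: 2090 days.

2090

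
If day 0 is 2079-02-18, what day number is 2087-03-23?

Feb 18, 2079 → Feb 18, 2080: 365 days.
Feb 18, 2080 → Feb 18, 2081: 366 days (Feb 29, 2080 is in that span).
Feb 18, 2081 → Feb 18, 2082: 365 days.
Feb 18, 2082 → Feb 18, 2083: 365 days.
Feb 18, 2083 → Feb 18, 2084: 365 days.
Feb 18, 2084 → Feb 18, 2085: 366 days (Feb 29, 2084 is in that span).
Feb 18, 2085 → Feb 18, 2086: 365 days.
Feb 18, 2086 → Mar 18, 2086: 28 days (February has 28).
Mar 18, 2086 → Apr 18, 2086: 31 days (March has 31).
Apr 18, 2086 → May 18, 2086: 30 days (April has 30).
May 18, 2086 → Jun 18, 2086: 31 days (May has 31).
Jun 18, 2086 → Jul 18, 2086: 30 days (June has 30).
Jul 18, 2086 → Aug 18, 2086: 31 days (July has 31).
Aug 18, 2086 → Sep 18, 2086: 31 days (August has 31).
Sep 18, 2086 → Oct 18, 2086: 30 days (September has 30).
Oct 18, 2086 → Nov 18, 2086: 31 days (October has 31).
Nov 18, 2086 → Dec 18, 2086: 30 days (November has 30).
Dec 18, 2086 → Jan 18, 2087: 31 days (December has 31).
Jan 18, 2087 → Feb 18, 2087: 31 days (January has 31).
Feb 18, 2087 → Mar 18, 2087: 28 days (February has 28).
Mar 18, 2087 → Mar 23, 2087: 5 days.
Total: 2955 days.

2955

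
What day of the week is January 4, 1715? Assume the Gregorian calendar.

Doomsday rule: the anchor day for the 1700s is Sunday. For year 15: 15÷12 = 1 r 3, and 3÷4 = 0, so 1+3+0 = 4.
Sunday + 4 ≡ Thursday — that's 1715's doomsday.
In January the doomsday date is Jan 3 (1715 is not a leap year).
Jan 4 is 1 day after Jan 3; 1 mod 7 = 1, so Thursday + 1 = Friday.

Friday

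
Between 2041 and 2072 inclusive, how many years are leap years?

8

Multiples of 4 in [2041,2072]: 8.
Of those, multiples of 100: 0 (not leap unless ÷400).
Multiples of 400: 0.
Leap years = 8 − 0 + 0 = 8.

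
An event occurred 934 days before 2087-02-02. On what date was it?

July 13, 2084

−365 (one year) → Feb 2, 2086 (569 left).
−365 (one year) → Feb 2, 2085 (204 left).
−2 → Jan 31, 2085 (end of Jan, 31 days; 202 left).
−31 → Dec 31, 2084 (end of Dec, 31 days; 171 left).
−31 → Nov 30, 2084 (end of Nov, 30 days; 140 left).
−30 → Oct 31, 2084 (end of Oct, 31 days; 110 left).
−31 → Sep 30, 2084 (end of Sep, 30 days; 79 left).
−30 → Aug 31, 2084 (end of Aug, 31 days; 49 left).
−31 → Jul 31, 2084 (end of Jul, 31 days; 18 left).
−18 → Jul 13, 2084.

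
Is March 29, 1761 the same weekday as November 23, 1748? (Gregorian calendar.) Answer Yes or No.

From Nov 23, 1748 to Mar 29, 1761 is 4509 days.
4509 mod 7 = 1, so they are different weekdays.
(Nov 23, 1748 is a Saturday; Mar 29, 1761 is a Sunday.)

No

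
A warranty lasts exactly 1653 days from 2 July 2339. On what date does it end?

January 10, 2344

+366 (one year; includes Feb 29, 2340) → Jul 2, 2340 (1287 left).
+365 (one year) → Jul 2, 2341 (922 left).
+365 (one year) → Jul 2, 2342 (557 left).
+365 (one year) → Jul 2, 2343 (192 left).
Jul has 31 days: +30 → Aug 1, 2343 (162 left).
Aug has 31 days: +31 → Sep 1, 2343 (131 left).
Sep has 30 days: +30 → Oct 1, 2343 (101 left).
Oct has 31 days: +31 → Nov 1, 2343 (70 left).
Nov has 30 days: +30 → Dec 1, 2343 (40 left).
Dec has 31 days: +31 → Jan 1, 2344 (9 left).
+9 → Jan 10, 2344.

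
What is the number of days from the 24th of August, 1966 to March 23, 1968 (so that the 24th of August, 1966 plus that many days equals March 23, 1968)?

577

Aug 24, 1966 → Aug 24, 1967: 365 days.
Aug 24, 1967 → Sep 24, 1967: 31 days (August has 31).
Sep 24, 1967 → Oct 24, 1967: 30 days (September has 30).
Oct 24, 1967 → Nov 24, 1967: 31 days (October has 31).
Nov 24, 1967 → Dec 24, 1967: 30 days (November has 30).
Dec 24, 1967 → Jan 24, 1968: 31 days (December has 31).
Jan 24, 1968 → Feb 24, 1968: 31 days (January has 31).
Feb 24, 1968 → Mar 23, 1968: 28 days.
Total: 577 days.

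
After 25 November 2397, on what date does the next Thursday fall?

Nov 25, 2397 is a Tuesday.
From Tuesday to the next Thursday is 2 days.
Nov 25, 2397 + 2 = Nov 27, 2397.

November 27, 2397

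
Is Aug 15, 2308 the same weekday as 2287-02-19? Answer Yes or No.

From Feb 19, 2287 to Aug 15, 2308 is 7847 days.
7847 mod 7 = 0, so they are the same weekday.
(Feb 19, 2287 is a Saturday; Aug 15, 2308 is a Saturday.)

Yes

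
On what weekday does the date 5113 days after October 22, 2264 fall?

Tuesday

Oct 22, 2264 is a Saturday.
5113 mod 7 = 3, so 5113 days after a Saturday is Saturday + 3 = Tuesday.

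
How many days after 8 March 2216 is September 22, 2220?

1659

Mar 8, 2216 → Mar 8, 2217: 365 days.
Mar 8, 2217 → Mar 8, 2218: 365 days.
Mar 8, 2218 → Mar 8, 2219: 365 days.
Mar 8, 2219 → Mar 8, 2220: 366 days (Feb 29, 2220 is in that span).
Mar 8, 2220 → Apr 8, 2220: 31 days (March has 31).
Apr 8, 2220 → May 8, 2220: 30 days (April has 30).
May 8, 2220 → Jun 8, 2220: 31 days (May has 31).
Jun 8, 2220 → Jul 8, 2220: 30 days (June has 30).
Jul 8, 2220 → Aug 8, 2220: 31 days (July has 31).
Aug 8, 2220 → Sep 8, 2220: 31 days (August has 31).
Sep 8, 2220 → Sep 22, 2220: 14 days.
Total: 1659 days.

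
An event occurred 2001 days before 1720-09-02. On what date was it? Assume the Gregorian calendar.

March 12, 1715

−366 (one year; includes Feb 29, 1720) → Sep 2, 1719 (1635 left).
−365 (one year) → Sep 2, 1718 (1270 left).
−365 (one year) → Sep 2, 1717 (905 left).
−365 (one year) → Sep 2, 1716 (540 left).
−366 (one year; includes Feb 29, 1716) → Sep 2, 1715 (174 left).
−2 → Aug 31, 1715 (end of Aug, 31 days; 172 left).
−31 → Jul 31, 1715 (end of Jul, 31 days; 141 left).
−31 → Jun 30, 1715 (end of Jun, 30 days; 110 left).
−30 → May 31, 1715 (end of May, 31 days; 80 left).
−31 → Apr 30, 1715 (end of Apr, 30 days; 49 left).
−30 → Mar 31, 1715 (end of Mar, 31 days; 19 left).
−19 → Mar 12, 1715.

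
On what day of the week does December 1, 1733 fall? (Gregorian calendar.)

Doomsday rule: the anchor day for the 1700s is Sunday. For year 33: 33÷12 = 2 r 9, and 9÷4 = 2, so 2+9+2 = 13.
Sunday + 13 ≡ Saturday — that's 1733's doomsday.
In December the doomsday date is Dec 12.
Dec 1 is 11 days before Dec 12; 11 mod 7 = 4, so Saturday − 4 = Tuesday.

Tuesday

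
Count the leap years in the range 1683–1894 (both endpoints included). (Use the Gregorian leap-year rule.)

Multiples of 4 in [1683,1894]: 53.
Of those, multiples of 100: 2 (not leap unless ÷400).
Multiples of 400: 0.
Leap years = 53 − 2 + 0 = 51.

51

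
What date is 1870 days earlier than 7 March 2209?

January 23, 2204

−365 (one year) → Mar 7, 2208 (1505 left).
−366 (one year; includes Feb 29, 2208) → Mar 7, 2207 (1139 left).
−365 (one year) → Mar 7, 2206 (774 left).
−365 (one year) → Mar 7, 2205 (409 left).
−365 (one year) → Mar 7, 2204 (44 left).
−7 → Feb 29, 2204 (end of Feb, 29 days; 37 left).
−29 → Jan 31, 2204 (end of Jan, 31 days; 8 left).
−8 → Jan 23, 2204.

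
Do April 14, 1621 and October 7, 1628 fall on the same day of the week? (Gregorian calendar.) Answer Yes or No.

No

From Apr 14, 1621 to Oct 7, 1628 is 2733 days.
2733 mod 7 = 3, so they are different weekdays.
(Apr 14, 1621 is a Wednesday; Oct 7, 1628 is a Saturday.)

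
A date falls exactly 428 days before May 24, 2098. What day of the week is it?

May 24, 2098 is a Saturday.
428 mod 7 = 1, so 428 days before a Saturday is Saturday − 1 = Friday.

Friday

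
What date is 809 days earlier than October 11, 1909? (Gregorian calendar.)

July 25, 1907

−365 (one year) → Oct 11, 1908 (444 left).
−366 (one year; includes Feb 29, 1908) → Oct 11, 1907 (78 left).
−11 → Sep 30, 1907 (end of Sep, 30 days; 67 left).
−30 → Aug 31, 1907 (end of Aug, 31 days; 37 left).
−31 → Jul 31, 1907 (end of Jul, 31 days; 6 left).
−6 → Jul 25, 1907.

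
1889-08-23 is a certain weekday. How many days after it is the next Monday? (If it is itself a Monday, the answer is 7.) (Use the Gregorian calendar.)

Aug 23, 1889 is a Friday.
From Friday to the next Monday is 3 days.

3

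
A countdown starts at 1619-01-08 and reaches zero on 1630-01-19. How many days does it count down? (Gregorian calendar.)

Jan 8, 1619 → Jan 8, 1620: 365 days.
Jan 8, 1620 → Jan 8, 1621: 366 days (Feb 29, 1620 is in that span).
Jan 8, 1621 → Jan 8, 1622: 365 days.
Jan 8, 1622 → Jan 8, 1623: 365 days.
Jan 8, 1623 → Jan 8, 1624: 365 days.
Jan 8, 1624 → Jan 8, 1625: 366 days (Feb 29, 1624 is in that span).
Jan 8, 1625 → Jan 8, 1626: 365 days.
Jan 8, 1626 → Jan 8, 1627: 365 days.
Jan 8, 1627 → Jan 8, 1628: 365 days.
Jan 8, 1628 → Jan 8, 1629: 366 days (Feb 29, 1628 is in that span).
Jan 8, 1629 → Feb 8, 1629: 31 days (January has 31).
Feb 8, 1629 → Mar 8, 1629: 28 days (February has 28).
Mar 8, 1629 → Apr 8, 1629: 31 days (March has 31).
Apr 8, 1629 → May 8, 1629: 30 days (April has 30).
May 8, 1629 → Jun 8, 1629: 31 days (May has 31).
Jun 8, 1629 → Jul 8, 1629: 30 days (June has 30).
Jul 8, 1629 → Aug 8, 1629: 31 days (July has 31).
Aug 8, 1629 → Sep 8, 1629: 31 days (August has 31).
Sep 8, 1629 → Oct 8, 1629: 30 days (September has 30).
Oct 8, 1629 → Nov 8, 1629: 31 days (October has 31).
Nov 8, 1629 → Dec 8, 1629: 30 days (November has 30).
Dec 8, 1629 → Jan 8, 1630: 31 days (December has 31).
Jan 8, 1630 → Jan 19, 1630: 11 days.
Total: 4029 days.

4029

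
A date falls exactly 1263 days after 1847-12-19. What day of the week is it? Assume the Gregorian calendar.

First find the weekday of Dec 19, 1847. Doomsday rule: the anchor day for the 1800s is Friday. For year 47: 47÷12 = 3 r 11, and 11÷4 = 2, so 3+11+2 = 16.
Friday + 16 ≡ Sunday — that's 1847's doomsday.
In December the doomsday date is Dec 12.
Dec 19 is 7 days after Dec 12; 7 mod 7 = 0, so Sunday + 0 = Sunday.
1263 mod 7 = 3, so 1263 days after a Sunday is Sunday + 3 = Wednesday.

Wednesday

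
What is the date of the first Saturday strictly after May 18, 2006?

May 20, 2006

May 18, 2006 is a Thursday.
From Thursday to the next Saturday is 2 days.
May 18, 2006 + 2 = May 20, 2006.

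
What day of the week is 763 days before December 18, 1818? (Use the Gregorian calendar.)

First find the weekday of Dec 18, 1818. Doomsday rule: the anchor day for the 1800s is Friday. For year 18: 18÷12 = 1 r 6, and 6÷4 = 1, so 1+6+1 = 8.
Friday + 8 ≡ Saturday — that's 1818's doomsday.
In December the doomsday date is Dec 12.
Dec 18 is 6 days after Dec 12; 6 mod 7 = 6, so Saturday + 6 = Friday.
763 mod 7 = 0, so 763 days before a Friday is Friday − 0 = Friday.

Friday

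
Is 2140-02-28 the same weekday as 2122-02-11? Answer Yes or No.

From Feb 11, 2122 to Feb 28, 2140 is 6591 days.
6591 mod 7 = 4, so they are different weekdays.
(Feb 11, 2122 is a Wednesday; Feb 28, 2140 is a Sunday.)

No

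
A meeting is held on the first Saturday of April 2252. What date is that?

April 1, 2252 is a Thursday.
The first Saturday is therefore April 3 (2 days later).

April 3, 2252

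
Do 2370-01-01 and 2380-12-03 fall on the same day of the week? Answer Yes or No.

From Jan 1, 2370 to Dec 3, 2380 is 3989 days.
3989 mod 7 = 6, so they are different weekdays.
(Jan 1, 2370 is a Thursday; Dec 3, 2380 is a Wednesday.)

No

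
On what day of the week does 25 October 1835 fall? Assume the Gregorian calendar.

Sunday

Doomsday rule: the anchor day for the 1800s is Friday. For year 35: 35÷12 = 2 r 11, and 11÷4 = 2, so 2+11+2 = 15.
Friday + 15 ≡ Saturday — that's 1835's doomsday.
In October the doomsday date is Oct 10.
Oct 25 is 15 days after Oct 10; 15 mod 7 = 1, so Saturday + 1 = Sunday.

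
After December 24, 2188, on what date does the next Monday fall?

Dec 24, 2188 is a Wednesday.
From Wednesday to the next Monday is 5 days.
Dec 24, 2188 + 5 = Dec 29, 2188.

December 29, 2188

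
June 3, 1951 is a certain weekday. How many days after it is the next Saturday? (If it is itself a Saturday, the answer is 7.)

Jun 3, 1951 is a Sunday.
From Sunday to the next Saturday is 6 days.

6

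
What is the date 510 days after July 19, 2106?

+365 (one year) → Jul 19, 2107 (145 left).
Jul has 31 days: +13 → Aug 1, 2107 (132 left).
Aug has 31 days: +31 → Sep 1, 2107 (101 left).
Sep has 30 days: +30 → Oct 1, 2107 (71 left).
Oct has 31 days: +31 → Nov 1, 2107 (40 left).
Nov has 30 days: +30 → Dec 1, 2107 (10 left).
+10 → Dec 11, 2107.

December 11, 2107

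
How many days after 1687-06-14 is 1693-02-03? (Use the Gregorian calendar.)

2061

Jun 14, 1687 → Jun 14, 1688: 366 days (Feb 29, 1688 is in that span).
Jun 14, 1688 → Jun 14, 1689: 365 days.
Jun 14, 1689 → Jun 14, 1690: 365 days.
Jun 14, 1690 → Jun 14, 1691: 365 days.
Jun 14, 1691 → Jun 14, 1692: 366 days (Feb 29, 1692 is in that span).
Jun 14, 1692 → Jul 14, 1692: 30 days (June has 30).
Jul 14, 1692 → Aug 14, 1692: 31 days (July has 31).
Aug 14, 1692 → Sep 14, 1692: 31 days (August has 31).
Sep 14, 1692 → Oct 14, 1692: 30 days (September has 30).
Oct 14, 1692 → Nov 14, 1692: 31 days (October has 31).
Nov 14, 1692 → Dec 14, 1692: 30 days (November has 30).
Dec 14, 1692 → Jan 14, 1693: 31 days (December has 31).
Jan 14, 1693 → Feb 3, 1693: 20 days.
Total: 2061 days.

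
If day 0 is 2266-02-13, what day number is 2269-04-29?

Feb 13, 2266 → Feb 13, 2267: 365 days.
Feb 13, 2267 → Feb 13, 2268: 365 days.
Feb 13, 2268 → Feb 13, 2269: 366 days (Feb 29, 2268 is in that span).
Feb 13, 2269 → Mar 13, 2269: 28 days (February has 28).
Mar 13, 2269 → Apr 13, 2269: 31 days (March has 31).
Apr 13, 2269 → Apr 29, 2269: 16 days.
Total: 1171 days.

1171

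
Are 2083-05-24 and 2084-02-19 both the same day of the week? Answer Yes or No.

No

From May 24, 2083 to Feb 19, 2084 is 271 days.
271 mod 7 = 5, so they are different weekdays.
(May 24, 2083 is a Monday; Feb 19, 2084 is a Saturday.)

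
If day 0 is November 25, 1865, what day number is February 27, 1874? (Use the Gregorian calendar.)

3016

Nov 25, 1865 → Nov 25, 1866: 365 days.
Nov 25, 1866 → Nov 25, 1867: 365 days.
Nov 25, 1867 → Nov 25, 1868: 366 days (Feb 29, 1868 is in that span).
Nov 25, 1868 → Nov 25, 1869: 365 days.
Nov 25, 1869 → Nov 25, 1870: 365 days.
Nov 25, 1870 → Nov 25, 1871: 365 days.
Nov 25, 1871 → Nov 25, 1872: 366 days (Feb 29, 1872 is in that span).
Nov 25, 1872 → Nov 25, 1873: 365 days.
Nov 25, 1873 → Dec 25, 1873: 30 days (November has 30).
Dec 25, 1873 → Jan 25, 1874: 31 days (December has 31).
Jan 25, 1874 → Feb 25, 1874: 31 days (January has 31).
Feb 25, 1874 → Feb 27, 1874: 2 days.
Total: 3016 days.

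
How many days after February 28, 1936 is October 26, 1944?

Feb 28, 1936 → Feb 28, 1937: 366 days (Feb 29, 1936 is in that span).
Feb 28, 1937 → Feb 28, 1938: 365 days.
Feb 28, 1938 → Feb 28, 1939: 365 days.
Feb 28, 1939 → Feb 28, 1940: 365 days.
Feb 28, 1940 → Feb 28, 1941: 366 days (Feb 29, 1940 is in that span).
Feb 28, 1941 → Feb 28, 1942: 365 days.
Feb 28, 1942 → Feb 28, 1943: 365 days.
Feb 28, 1943 → Feb 28, 1944: 365 days.
Feb 28, 1944 → Mar 28, 1944: 29 days (February has 29).
Mar 28, 1944 → Apr 28, 1944: 31 days (March has 31).
Apr 28, 1944 → May 28, 1944: 30 days (April has 30).
May 28, 1944 → Jun 28, 1944: 31 days (May has 31).
Jun 28, 1944 → Jul 28, 1944: 30 days (June has 30).
Jul 28, 1944 → Aug 28, 1944: 31 days (July has 31).
Aug 28, 1944 → Sep 28, 1944: 31 days (August has 31).
Sep 28, 1944 → Oct 26, 1944: 28 days.
Total: 3163 days.

3163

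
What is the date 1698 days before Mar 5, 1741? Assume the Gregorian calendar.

July 11, 1736

−365 (one year) → Mar 5, 1740 (1333 left).
−366 (one year; includes Feb 29, 1740) → Mar 5, 1739 (967 left).
−365 (one year) → Mar 5, 1738 (602 left).
−365 (one year) → Mar 5, 1737 (237 left).
−5 → Feb 28, 1737 (end of Feb, 28 days; 232 left).
−28 → Jan 31, 1737 (end of Jan, 31 days; 204 left).
−31 → Dec 31, 1736 (end of Dec, 31 days; 173 left).
−31 → Nov 30, 1736 (end of Nov, 30 days; 142 left).
−30 → Oct 31, 1736 (end of Oct, 31 days; 112 left).
−31 → Sep 30, 1736 (end of Sep, 30 days; 81 left).
−30 → Aug 31, 1736 (end of Aug, 31 days; 51 left).
−31 → Jul 31, 1736 (end of Jul, 31 days; 20 left).
−20 → Jul 11, 1736.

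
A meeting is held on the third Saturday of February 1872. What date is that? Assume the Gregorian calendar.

February 17, 1872

February 1, 1872 is a Thursday.
The first Saturday is therefore February 3 (2 days later).
The third Saturday is 3 + 2×7 = February 17.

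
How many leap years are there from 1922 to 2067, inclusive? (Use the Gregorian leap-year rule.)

Multiples of 4 in [1922,2067]: 36.
Of those, multiples of 100: 1 (not leap unless ÷400).
Multiples of 400: 1.
Leap years = 36 − 1 + 1 = 36.

36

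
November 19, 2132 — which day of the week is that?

Wednesday

Doomsday rule: the anchor day for the 2100s is Sunday. For year 32: 32÷12 = 2 r 8, and 8÷4 = 2, so 2+8+2 = 12.
Sunday + 12 ≡ Friday — that's 2132's doomsday.
In November the doomsday date is Nov 7.
Nov 19 is 12 days after Nov 7; 12 mod 7 = 5, so Friday + 5 = Wednesday.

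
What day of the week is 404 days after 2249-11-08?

Tuesday

First find the weekday of Nov 8, 2249. Doomsday rule: the anchor day for the 2200s is Friday. For year 49: 49÷12 = 4 r 1, and 1÷4 = 0, so 4+1+0 = 5.
Friday + 5 ≡ Wednesday — that's 2249's doomsday.
In November the doomsday date is Nov 7.
Nov 8 is 1 day after Nov 7; 1 mod 7 = 1, so Wednesday + 1 = Thursday.
404 mod 7 = 5, so 404 days after a Thursday is Thursday + 5 = Tuesday.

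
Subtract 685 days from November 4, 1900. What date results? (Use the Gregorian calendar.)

−365 (one year) → Nov 4, 1899 (320 left).
−4 → Oct 31, 1899 (end of Oct, 31 days; 316 left).
−31 → Sep 30, 1899 (end of Sep, 30 days; 285 left).
−30 → Aug 31, 1899 (end of Aug, 31 days; 255 left).
−31 → Jul 31, 1899 (end of Jul, 31 days; 224 left).
−31 → Jun 30, 1899 (end of Jun, 30 days; 193 left).
−30 → May 31, 1899 (end of May, 31 days; 163 left).
−31 → Apr 30, 1899 (end of Apr, 30 days; 132 left).
−30 → Mar 31, 1899 (end of Mar, 31 days; 102 left).
−31 → Feb 28, 1899 (end of Feb, 28 days; 71 left).
−28 → Jan 31, 1899 (end of Jan, 31 days; 43 left).
−31 → Dec 31, 1898 (end of Dec, 31 days; 12 left).
−12 → Dec 19, 1898.

December 19, 1898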